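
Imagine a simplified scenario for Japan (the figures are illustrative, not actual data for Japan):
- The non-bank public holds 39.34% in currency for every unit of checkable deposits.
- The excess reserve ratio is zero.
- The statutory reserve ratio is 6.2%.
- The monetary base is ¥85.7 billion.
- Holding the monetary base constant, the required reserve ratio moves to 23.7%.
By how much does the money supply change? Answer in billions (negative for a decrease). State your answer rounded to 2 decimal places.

Initially m₁ = (1 + 0.3934) / (0.062 + 0.3934) ≈ 3.05973, so M₁ = 3.05973 × 85.7 ≈ 262.2189 billion.
After the change m₂ = (1 + 0.3934) / (0.237 + 0.3934) ≈ 2.21034, so M₂ = 2.21034 × 85.7 ≈ 189.4261 billion.
ΔM = M₂ − M₁ = 189.4261 − 262.2189 = -72.7928 billion.

-72.79 billion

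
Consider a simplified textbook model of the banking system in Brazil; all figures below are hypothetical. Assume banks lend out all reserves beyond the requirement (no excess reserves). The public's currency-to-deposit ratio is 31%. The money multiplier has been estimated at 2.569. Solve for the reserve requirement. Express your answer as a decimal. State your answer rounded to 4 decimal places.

0.1999

Using m = 2.569. Since m = (1 + c)/(c + rr + e), the denominator satisfies c + rr + e = (1 + c)/m = (1 + 0.31) / 2.569 ≈ 0.509926.
With c = 0.31 and e = 0, the reserve requirement is 0.509926 − 0.31 − 0 = 0.199926.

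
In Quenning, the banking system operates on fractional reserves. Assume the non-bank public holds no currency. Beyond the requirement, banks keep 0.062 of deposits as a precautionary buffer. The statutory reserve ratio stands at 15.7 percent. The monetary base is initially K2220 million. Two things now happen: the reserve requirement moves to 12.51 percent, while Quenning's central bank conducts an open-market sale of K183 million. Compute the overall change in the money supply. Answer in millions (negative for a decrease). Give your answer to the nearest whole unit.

K750 million

Before: m₁ = 1 / (0.157 + 0.062) ≈ 4.56621, MB₁ = 2220, so M₁ = 4.56621 × 2220 = 10136.9862 million.
After: m₂ = 1 / (0.1251 + 0.062) ≈ 5.34474, MB₂ = 2220 − 183 = 2037, so M₂ = 5.34474 × 2037 ≈ 10887.2354 million.
ΔM = M₂ − M₁ = 10887.2354 − 10136.9862 = 750.2492 million.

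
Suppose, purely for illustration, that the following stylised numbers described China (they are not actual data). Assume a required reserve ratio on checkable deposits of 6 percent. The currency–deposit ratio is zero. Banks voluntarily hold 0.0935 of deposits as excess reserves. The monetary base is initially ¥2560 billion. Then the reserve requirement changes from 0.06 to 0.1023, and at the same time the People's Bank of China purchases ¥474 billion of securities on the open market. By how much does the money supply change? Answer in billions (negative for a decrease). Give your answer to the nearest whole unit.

-1182 billion

Before: m₁ = 1 / (0.06 + 0.0935) ≈ 6.51466, MB₁ = 2560, so M₁ = 6.51466 × 2560 = 16677.5296 billion.
After: m₂ = 1 / (0.1023 + 0.0935) ≈ 5.10725, MB₂ = 2560 + 474 = 3034, so M₂ = 5.10725 × 3034 = 15495.3965 billion.
ΔM = M₂ − M₁ = 15495.3965 − 16677.5296 = -1182.1331 billion.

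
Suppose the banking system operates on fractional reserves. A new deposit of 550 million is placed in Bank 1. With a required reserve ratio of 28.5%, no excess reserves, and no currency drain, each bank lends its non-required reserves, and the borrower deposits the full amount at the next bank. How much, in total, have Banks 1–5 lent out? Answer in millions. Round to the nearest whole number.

Bank i lends (1 − rr)^i of the original deposit: Bank 1 lends 550·0.7150 = 393.2500, Bank 2 lends 550·0.7150² ≈ 281.1738, and so on.
Summing a geometric series: total = 550·[0.7150·(1 − 0.7150^5) / (1 − 0.7150)] ≈ 1121.9823 million.

1122 million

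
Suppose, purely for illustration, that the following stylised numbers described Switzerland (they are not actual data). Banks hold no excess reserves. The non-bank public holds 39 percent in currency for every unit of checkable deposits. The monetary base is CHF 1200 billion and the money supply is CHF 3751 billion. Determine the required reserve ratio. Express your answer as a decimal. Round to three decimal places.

Using m = M/MB = 3751/1200 ≈ 3.125833. Since m = (1 + c)/(c + rr + e), the denominator satisfies c + rr + e = (1 + c)/m = (1 + 0.39) / 3.125833 ≈ 0.444681.
With c = 0.39 and e = 0, the required reserve ratio is 0.444681 − 0.39 − 0 = 0.054681.

0.055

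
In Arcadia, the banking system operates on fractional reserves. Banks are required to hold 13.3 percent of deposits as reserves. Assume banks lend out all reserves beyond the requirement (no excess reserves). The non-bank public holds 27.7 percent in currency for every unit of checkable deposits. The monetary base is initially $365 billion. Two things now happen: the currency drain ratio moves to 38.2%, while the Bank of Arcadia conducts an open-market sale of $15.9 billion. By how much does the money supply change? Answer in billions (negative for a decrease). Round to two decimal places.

-200.03 billion

Before: m₁ = (1 + 0.277) / (0.133 + 0.277) ≈ 3.114634, MB₁ = 365, so M₁ = 3.114634 × 365 ≈ 1136.8414 billion.
After: m₂ = (1 + 0.382) / (0.133 + 0.382) ≈ 2.683495, MB₂ = 365 − 15.9 = 349.1, so M₂ = 2.683495 × 349.1 ≈ 936.8081 billion.
ΔM = M₂ − M₁ = 936.8081 − 1136.8414 = -200.0333 billion.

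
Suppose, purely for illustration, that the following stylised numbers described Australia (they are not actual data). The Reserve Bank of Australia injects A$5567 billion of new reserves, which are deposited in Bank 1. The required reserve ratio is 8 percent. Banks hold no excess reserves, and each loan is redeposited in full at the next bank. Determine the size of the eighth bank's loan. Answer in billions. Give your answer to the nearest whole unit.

Each bank lends a fraction (1 − rr) = 0.9200 of the deposit it receives, so Bank 8 receives 5567·0.9200^7 and lends 5567·0.9200^8 ≈ 2857.0895 billion.

A$2857 billion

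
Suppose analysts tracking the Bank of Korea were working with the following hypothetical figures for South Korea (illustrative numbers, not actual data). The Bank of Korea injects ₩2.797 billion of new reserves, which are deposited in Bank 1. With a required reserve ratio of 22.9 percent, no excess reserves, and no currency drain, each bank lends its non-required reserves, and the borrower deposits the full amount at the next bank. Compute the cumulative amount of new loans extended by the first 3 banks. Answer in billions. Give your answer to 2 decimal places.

Bank i lends (1 − rr)^i of the original deposit: Bank 1 lends 2.797·0.7710 ≈ 2.1565, Bank 2 lends 2.797·0.7710² ≈ 1.6627, and so on.
Summing a geometric series: total = 2.797·[0.7710·(1 − 0.7710^3) / (1 − 0.7710)] ≈ 5.1010 billion.

₩5.10 billion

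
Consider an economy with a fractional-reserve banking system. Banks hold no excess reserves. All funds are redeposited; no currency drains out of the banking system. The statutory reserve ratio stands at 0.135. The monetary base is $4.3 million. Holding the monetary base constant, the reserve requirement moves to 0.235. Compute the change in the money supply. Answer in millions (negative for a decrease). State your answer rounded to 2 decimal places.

-13.55 million

Initially m₁ = 1 / (0.135) ≈ 7.4074, so M₁ = 7.4074 × 4.3 ≈ 31.8518 million.
After the change m₂ = 1 / (0.235) ≈ 4.2553, so M₂ = 4.2553 × 4.3 ≈ 18.2978 million.
ΔM = M₂ − M₁ = 18.2978 − 31.8518 = -13.554 million.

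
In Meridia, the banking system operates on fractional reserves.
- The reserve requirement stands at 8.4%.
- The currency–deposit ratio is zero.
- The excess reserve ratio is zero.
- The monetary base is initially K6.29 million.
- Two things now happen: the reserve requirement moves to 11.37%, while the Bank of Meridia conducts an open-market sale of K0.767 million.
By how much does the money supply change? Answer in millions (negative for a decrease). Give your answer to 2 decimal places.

Before: m₁ = 1 / (0.084) ≈ 11.9048, MB₁ = 6.29, so M₁ = 11.9048 × 6.29 ≈ 74.8812 million.
After: m₂ = 1 / (0.1137) ≈ 8.7951, MB₂ = 6.29 − 0.767 = 5.523, so M₂ = 8.7951 × 5.523 ≈ 48.5753 million.
ΔM = M₂ − M₁ = 48.5753 − 74.8812 = -26.3059 million.

-26.31 million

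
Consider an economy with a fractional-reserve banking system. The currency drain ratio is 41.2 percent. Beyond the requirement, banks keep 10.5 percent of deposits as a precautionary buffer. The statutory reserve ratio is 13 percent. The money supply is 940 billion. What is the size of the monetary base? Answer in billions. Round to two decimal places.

430.72 billion

The money multiplier is m = (1 + c) / (rr + e + c) = (1 + 0.412) / (0.13 + 0.105 + 0.412) ≈ 2.182380.
MB = M / m = 940 / 2.182380 ≈ 430.7224 billion.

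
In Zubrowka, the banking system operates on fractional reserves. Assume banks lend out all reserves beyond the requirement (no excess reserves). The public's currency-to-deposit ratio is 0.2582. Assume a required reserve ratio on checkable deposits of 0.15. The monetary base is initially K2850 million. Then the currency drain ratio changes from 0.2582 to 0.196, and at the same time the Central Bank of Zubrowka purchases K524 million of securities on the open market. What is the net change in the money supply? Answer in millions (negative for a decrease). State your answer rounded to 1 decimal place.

K2878.1 million

Before: m₁ = (1 + 0.2582) / (0.15 + 0.2582) ≈ 3.082313, MB₁ = 2850, so M₁ = 3.082313 × 2850 ≈ 8784.5921 million.
After: m₂ = (1 + 0.196) / (0.15 + 0.196) ≈ 3.456647, MB₂ = 2850 + 524 = 3374, so M₂ = 3.456647 × 3374 ≈ 11662.727 million.
ΔM = M₂ − M₁ = 11662.727 − 8784.5921 = 2878.1349 million.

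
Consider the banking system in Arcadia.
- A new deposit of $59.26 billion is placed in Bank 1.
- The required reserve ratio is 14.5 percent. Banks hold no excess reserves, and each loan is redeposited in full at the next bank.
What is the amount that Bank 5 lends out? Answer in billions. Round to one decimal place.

$27.1 billion

Each bank lends a fraction (1 − rr) = 0.8550 of the deposit it receives, so Bank 5 receives 59.26·0.8550^4 and lends 59.26·0.8550^5 ≈ 27.0765 billion.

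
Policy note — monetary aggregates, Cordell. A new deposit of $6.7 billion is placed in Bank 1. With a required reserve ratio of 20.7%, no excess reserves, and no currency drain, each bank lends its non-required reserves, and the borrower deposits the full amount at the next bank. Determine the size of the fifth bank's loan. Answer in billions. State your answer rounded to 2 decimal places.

Each bank lends a fraction (1 − rr) = 0.7930 of the deposit it receives, so Bank 5 receives 6.7·0.7930^4 and lends 6.7·0.7930^5 ≈ 2.1011 billion.

$2.10 billion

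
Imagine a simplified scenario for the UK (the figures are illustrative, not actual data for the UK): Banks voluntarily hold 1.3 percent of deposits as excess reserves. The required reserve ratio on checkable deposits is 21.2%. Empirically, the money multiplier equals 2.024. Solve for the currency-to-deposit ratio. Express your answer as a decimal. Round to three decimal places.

Using m = 2.024. From m = (1 + c)/(c + rr + e), rearranging gives 1 + c = m·(c + rr + e), so c·(1 − m) = m·(rr + e) − 1.
Hence c = [m·(rr + e) − 1]/(1 − m) = [2.024 × (0.212 + 0.013) − 1] / (1 − 2.024) ≈ 0.531836.

0.532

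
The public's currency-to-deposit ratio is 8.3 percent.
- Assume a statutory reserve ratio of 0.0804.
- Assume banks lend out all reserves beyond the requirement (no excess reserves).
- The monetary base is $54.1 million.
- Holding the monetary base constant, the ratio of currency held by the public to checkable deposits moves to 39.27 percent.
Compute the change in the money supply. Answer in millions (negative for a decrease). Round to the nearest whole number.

-199 million

Initially m₁ = (1 + 0.083) / (0.0804 + 0.083) ≈ 6.6279, so M₁ = 6.6279 × 54.1 ≈ 358.5694 million.
After the change m₂ = (1 + 0.3927) / (0.0804 + 0.3927) ≈ 2.9438, so M₂ = 2.9438 × 54.1 ≈ 159.2596 million.
ΔM = M₂ − M₁ = 159.2596 − 358.5694 = -199.3098 million.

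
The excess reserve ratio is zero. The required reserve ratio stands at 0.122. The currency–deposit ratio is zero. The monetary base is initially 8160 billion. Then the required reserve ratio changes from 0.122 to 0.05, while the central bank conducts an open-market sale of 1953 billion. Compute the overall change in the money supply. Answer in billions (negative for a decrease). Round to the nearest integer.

57255 billion

Before: m₁ = 1 / (0.122) ≈ 8.19672, MB₁ = 8160, so M₁ = 8.19672 × 8160 = 66885.2352 billion.
After: m₂ = 1 / (0.05) = 20, MB₂ = 8160 − 1953 = 6207, so M₂ = 20 × 6207 = 124140 billion.
ΔM = M₂ − M₁ = 124140 − 66885.2352 = 57254.7648 billion.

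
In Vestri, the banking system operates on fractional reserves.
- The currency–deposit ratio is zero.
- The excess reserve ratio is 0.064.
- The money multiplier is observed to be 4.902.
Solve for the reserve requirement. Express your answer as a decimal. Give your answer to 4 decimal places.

0.1400

Using m = 4.902. Since m = (1 + c)/(c + rr + e), the denominator satisfies c + rr + e = (1 + c)/m = (1 + 0) / 4.902 ≈ 0.203998.
With c = 0 and e = 0.064, the reserve requirement is 0.203998 − 0 − 0.064 = 0.139998.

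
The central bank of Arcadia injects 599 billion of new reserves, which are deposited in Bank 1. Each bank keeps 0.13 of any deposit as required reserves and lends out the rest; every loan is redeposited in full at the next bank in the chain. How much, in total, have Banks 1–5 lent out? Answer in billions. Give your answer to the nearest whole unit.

Bank i lends (1 − rr)^i of the original deposit: Bank 1 lends 599·0.8700 = 521.1300, Bank 2 lends 599·0.8700² = 453.3831, and so on.
Summing a geometric series: total = 599·[0.8700·(1 − 0.8700^5) / (1 − 0.8700)] ≈ 2010.6762 billion.

2011 billion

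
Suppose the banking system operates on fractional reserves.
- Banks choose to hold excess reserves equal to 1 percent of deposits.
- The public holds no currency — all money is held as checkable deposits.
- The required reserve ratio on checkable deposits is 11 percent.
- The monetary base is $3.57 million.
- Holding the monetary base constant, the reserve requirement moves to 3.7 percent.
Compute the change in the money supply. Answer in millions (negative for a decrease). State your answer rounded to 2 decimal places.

$46.21 million

Initially m₁ = 1 / (0.11 + 0.01) ≈ 8.3333, so M₁ = 8.3333 × 3.57 ≈ 29.7499 million.
After the change m₂ = 1 / (0.037 + 0.01) ≈ 21.2766, so M₂ = 21.2766 × 3.57 ≈ 75.9575 million.
ΔM = M₂ − M₁ = 75.9575 − 29.7499 = 46.2076 million.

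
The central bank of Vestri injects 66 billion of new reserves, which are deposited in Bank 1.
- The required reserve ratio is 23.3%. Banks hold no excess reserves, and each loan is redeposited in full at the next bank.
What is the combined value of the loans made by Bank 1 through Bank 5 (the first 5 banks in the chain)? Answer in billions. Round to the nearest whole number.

160 billion

Bank i lends (1 − rr)^i of the original deposit: Bank 1 lends 66·0.7670 = 50.6220, Bank 2 lends 66·0.7670² ≈ 38.8271, and so on.
Summing a geometric series: total = 66·[0.7670·(1 − 0.7670^5) / (1 − 0.7670)] ≈ 159.5904 billion.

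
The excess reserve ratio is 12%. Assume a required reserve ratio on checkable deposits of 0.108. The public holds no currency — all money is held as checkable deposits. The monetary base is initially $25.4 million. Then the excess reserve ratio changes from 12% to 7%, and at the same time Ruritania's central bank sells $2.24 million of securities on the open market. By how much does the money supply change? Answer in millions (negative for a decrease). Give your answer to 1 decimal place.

Before: m₁ = 1 / (0.108 + 0.12) ≈ 4.3860, MB₁ = 25.4, so M₁ = 4.3860 × 25.4 = 111.4044 million.
After: m₂ = 1 / (0.108 + 0.07) ≈ 5.6180, MB₂ = 25.4 − 2.24 = 23.16, so M₂ = 5.6180 × 23.16 ≈ 130.1129 million.
ΔM = M₂ − M₁ = 130.1129 − 111.4044 = 18.7085 million.

$18.7 million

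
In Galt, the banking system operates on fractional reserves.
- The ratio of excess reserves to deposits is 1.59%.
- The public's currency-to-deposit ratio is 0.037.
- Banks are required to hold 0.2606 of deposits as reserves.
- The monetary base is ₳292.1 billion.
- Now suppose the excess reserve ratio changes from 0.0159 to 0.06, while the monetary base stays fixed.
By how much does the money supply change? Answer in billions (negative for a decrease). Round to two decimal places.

Initially m₁ = (1 + 0.037) / (0.2606 + 0.0159 + 0.037) ≈ 3.307815, so M₁ = 3.307815 × 292.1 ≈ 966.2128 billion.
After the change m₂ = (1 + 0.037) / (0.2606 + 0.06 + 0.037) ≈ 2.899888, so M₂ = 2.899888 × 292.1 ≈ 847.0573 billion.
ΔM = M₂ − M₁ = 847.0573 − 966.2128 = -119.1555 billion.

-119.16 billion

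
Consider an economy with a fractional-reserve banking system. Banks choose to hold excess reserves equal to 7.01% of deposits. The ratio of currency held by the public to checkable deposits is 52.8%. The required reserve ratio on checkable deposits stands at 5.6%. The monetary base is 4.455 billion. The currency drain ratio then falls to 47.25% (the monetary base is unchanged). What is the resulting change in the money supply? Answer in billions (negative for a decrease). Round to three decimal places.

Initially m₁ = (1 + 0.528) / (0.056 + 0.0701 + 0.528) ≈ 2.33603, so M₁ = 2.33603 × 4.455 ≈ 10.407 billion.
After the change m₂ = (1 + 0.4725) / (0.056 + 0.0701 + 0.4725) ≈ 2.45991, so M₂ = 2.45991 × 4.455 ≈ 10.9589 billion.
ΔM = M₂ − M₁ = 10.9589 − 10.407 = 0.5519 billion.

0.552 billion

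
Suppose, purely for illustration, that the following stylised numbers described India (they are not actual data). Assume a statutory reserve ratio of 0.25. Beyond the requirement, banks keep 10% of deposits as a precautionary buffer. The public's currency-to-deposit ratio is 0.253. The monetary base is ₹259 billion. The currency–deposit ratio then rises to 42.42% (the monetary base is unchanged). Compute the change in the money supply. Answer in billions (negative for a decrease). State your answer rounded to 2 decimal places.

Initially m₁ = (1 + 0.253) / (0.25 + 0.1 + 0.253) ≈ 2.077944, so M₁ = 2.077944 × 259 ≈ 538.1875 billion.
After the change m₂ = (1 + 0.4242) / (0.25 + 0.1 + 0.4242) ≈ 1.839576, so M₂ = 1.839576 × 259 ≈ 476.4502 billion.
ΔM = M₂ − M₁ = 476.4502 − 538.1875 = -61.7373 billion.

-61.74 billion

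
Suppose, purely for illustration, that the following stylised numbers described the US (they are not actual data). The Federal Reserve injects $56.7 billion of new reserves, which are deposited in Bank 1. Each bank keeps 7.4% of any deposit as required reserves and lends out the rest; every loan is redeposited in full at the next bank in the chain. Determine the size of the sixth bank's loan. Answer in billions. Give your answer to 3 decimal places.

$35.748 billion

Each bank lends a fraction (1 − rr) = 0.9260 of the deposit it receives, so Bank 6 receives 56.7·0.9260^5 and lends 56.7·0.9260^6 ≈ 35.7478 billion.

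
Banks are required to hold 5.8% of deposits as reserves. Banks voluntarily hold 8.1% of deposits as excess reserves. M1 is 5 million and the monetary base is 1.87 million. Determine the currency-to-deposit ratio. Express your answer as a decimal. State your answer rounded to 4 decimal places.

Using m = M/MB = 5/1.87 ≈ 2.673797. From m = (1 + c)/(c + rr + e), rearranging gives 1 + c = m·(c + rr + e), so c·(1 − m) = m·(rr + e) − 1.
Hence c = [m·(rr + e) − 1]/(1 − m) = [2.673797 × (0.058 + 0.081) − 1] / (1 − 2.673797) ≈ 0.375399.

0.3754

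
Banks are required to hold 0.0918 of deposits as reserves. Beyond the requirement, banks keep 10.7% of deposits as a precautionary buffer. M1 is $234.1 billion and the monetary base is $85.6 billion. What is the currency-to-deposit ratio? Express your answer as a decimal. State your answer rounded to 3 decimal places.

0.263

Using m = M/MB = 234.1/85.6 ≈ 2.734813. From m = (1 + c)/(c + rr + e), rearranging gives 1 + c = m·(c + rr + e), so c·(1 − m) = m·(rr + e) − 1.
Hence c = [m·(rr + e) − 1]/(1 − m) = [2.734813 × (0.0918 + 0.107) − 1] / (1 − 2.734813) ≈ 0.263037.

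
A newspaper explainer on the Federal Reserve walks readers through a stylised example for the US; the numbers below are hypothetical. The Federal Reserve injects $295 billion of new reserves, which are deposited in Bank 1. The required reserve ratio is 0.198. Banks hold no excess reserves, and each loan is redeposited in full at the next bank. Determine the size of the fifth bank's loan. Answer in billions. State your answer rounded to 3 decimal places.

$97.880 billion

Each bank lends a fraction (1 − rr) = 0.8020 of the deposit it receives, so Bank 5 receives 295·0.8020^4 and lends 295·0.8020^5 ≈ 97.8800 billion.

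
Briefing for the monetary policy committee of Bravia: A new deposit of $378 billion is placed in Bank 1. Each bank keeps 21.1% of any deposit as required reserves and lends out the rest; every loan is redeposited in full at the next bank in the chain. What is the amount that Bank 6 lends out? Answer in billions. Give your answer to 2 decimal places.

Each bank lends a fraction (1 − rr) = 0.7890 of the deposit it receives, so Bank 6 receives 378·0.7890^5 and lends 378·0.7890^6 ≈ 91.1914 billion.

$91.19 billion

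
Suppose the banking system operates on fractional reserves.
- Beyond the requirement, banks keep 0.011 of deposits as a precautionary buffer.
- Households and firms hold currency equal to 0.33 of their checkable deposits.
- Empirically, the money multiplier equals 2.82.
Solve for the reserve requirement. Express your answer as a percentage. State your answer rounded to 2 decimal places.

13.06%

Using m = 2.82. Since m = (1 + c)/(c + rr + e), the denominator satisfies c + rr + e = (1 + c)/m = (1 + 0.33) / 2.82 ≈ 0.471631.
With c = 0.33 and e = 0.011, the reserve requirement is 0.471631 − 0.33 − 0.011 = 0.130631.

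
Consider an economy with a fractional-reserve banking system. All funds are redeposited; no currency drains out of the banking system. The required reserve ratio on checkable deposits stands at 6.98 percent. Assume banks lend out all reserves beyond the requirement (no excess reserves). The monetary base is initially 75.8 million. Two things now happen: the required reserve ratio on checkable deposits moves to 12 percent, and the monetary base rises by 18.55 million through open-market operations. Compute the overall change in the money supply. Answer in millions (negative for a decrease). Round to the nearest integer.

Before: m₁ = 1 / (0.0698) ≈ 14.3266, MB₁ = 75.8, so M₁ = 14.3266 × 75.8 ≈ 1085.9563 million.
After: m₂ = 1 / (0.12) ≈ 8.3333, MB₂ = 75.8 + 18.55 = 94.35, so M₂ = 8.3333 × 94.35 ≈ 786.2469 million.
ΔM = M₂ − M₁ = 786.2469 − 1085.9563 = -299.7094 million.

-300 million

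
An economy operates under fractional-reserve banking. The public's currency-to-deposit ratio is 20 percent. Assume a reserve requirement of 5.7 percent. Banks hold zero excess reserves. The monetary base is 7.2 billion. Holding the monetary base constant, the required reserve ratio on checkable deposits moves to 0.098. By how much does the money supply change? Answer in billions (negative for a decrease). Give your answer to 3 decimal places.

Initially m₁ = (1 + 0.2) / (0.057 + 0.2) ≈ 4.66926, so M₁ = 4.66926 × 7.2 ≈ 33.6187 billion.
After the change m₂ = (1 + 0.2) / (0.098 + 0.2) ≈ 4.02685, so M₂ = 4.02685 × 7.2 ≈ 28.9933 billion.
ΔM = M₂ − M₁ = 28.9933 − 33.6187 = -4.6254 billion.

-4.625 billion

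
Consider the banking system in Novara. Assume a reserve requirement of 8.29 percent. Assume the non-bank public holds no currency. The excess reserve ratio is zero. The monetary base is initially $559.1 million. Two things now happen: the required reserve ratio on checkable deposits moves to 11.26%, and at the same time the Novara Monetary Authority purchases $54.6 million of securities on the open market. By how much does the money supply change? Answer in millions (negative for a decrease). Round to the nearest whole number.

-1294 million

Before: m₁ = 1 / (0.0829) ≈ 12.0627, MB₁ = 559.1, so M₁ = 12.0627 × 559.1 ≈ 6744.2556 million.
After: m₂ = 1 / (0.1126) ≈ 8.8810, MB₂ = 559.1 + 54.6 = 613.7, so M₂ = 8.8810 × 613.7 = 5450.2697 million.
ΔM = M₂ − M₁ = 5450.2697 − 6744.2556 = -1293.9859 million.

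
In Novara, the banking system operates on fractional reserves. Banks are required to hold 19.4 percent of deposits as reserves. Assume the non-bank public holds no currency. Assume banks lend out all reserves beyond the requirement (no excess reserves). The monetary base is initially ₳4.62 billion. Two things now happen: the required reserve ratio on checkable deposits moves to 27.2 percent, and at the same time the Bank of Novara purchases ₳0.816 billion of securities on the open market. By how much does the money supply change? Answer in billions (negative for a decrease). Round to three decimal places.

Before: m₁ = 1 / (0.194) ≈ 5.15464, MB₁ = 4.62, so M₁ = 5.15464 × 4.62 ≈ 23.8144 billion.
After: m₂ = 1 / (0.272) ≈ 3.67647, MB₂ = 4.62 + 0.816 = 5.436, so M₂ = 3.67647 × 5.436 ≈ 19.9853 billion.
ΔM = M₂ − M₁ = 19.9853 − 23.8144 = -3.8291 billion.

-3.829 billion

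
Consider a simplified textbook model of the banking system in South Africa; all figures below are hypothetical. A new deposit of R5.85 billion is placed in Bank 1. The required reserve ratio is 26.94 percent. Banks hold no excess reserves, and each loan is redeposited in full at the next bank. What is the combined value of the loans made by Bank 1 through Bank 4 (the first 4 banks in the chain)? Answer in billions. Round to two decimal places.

R11.34 billion

Bank i lends (1 − rr)^i of the original deposit: Bank 1 lends 5.85·0.7306 ≈ 4.2740, Bank 2 lends 5.85·0.7306² ≈ 3.1226, and so on.
Summing a geometric series: total = 5.85·[0.7306·(1 − 0.7306^4) / (1 − 0.7306)] ≈ 11.3447 billion.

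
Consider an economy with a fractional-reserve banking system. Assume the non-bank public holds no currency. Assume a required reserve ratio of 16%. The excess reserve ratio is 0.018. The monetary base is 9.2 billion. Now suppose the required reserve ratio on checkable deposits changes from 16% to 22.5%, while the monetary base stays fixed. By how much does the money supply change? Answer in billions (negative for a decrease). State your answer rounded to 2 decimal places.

-13.83 billion

Initially m₁ = 1 / (0.16 + 0.018) ≈ 5.6180, so M₁ = 5.6180 × 9.2 = 51.6856 billion.
After the change m₂ = 1 / (0.225 + 0.018) ≈ 4.1152, so M₂ = 4.1152 × 9.2 ≈ 37.8598 billion.
ΔM = M₂ − M₁ = 37.8598 − 51.6856 = -13.8258 billion.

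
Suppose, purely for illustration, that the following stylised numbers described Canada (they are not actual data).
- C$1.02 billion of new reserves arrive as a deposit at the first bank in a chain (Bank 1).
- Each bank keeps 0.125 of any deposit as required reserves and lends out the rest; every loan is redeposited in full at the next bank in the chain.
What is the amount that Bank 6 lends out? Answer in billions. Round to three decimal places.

Each bank lends a fraction (1 − rr) = 0.8750 of the deposit it receives, so Bank 6 receives 1.02·0.8750^5 and lends 1.02·0.8750^6 ≈ 0.4578 billion.

C$0.458 billion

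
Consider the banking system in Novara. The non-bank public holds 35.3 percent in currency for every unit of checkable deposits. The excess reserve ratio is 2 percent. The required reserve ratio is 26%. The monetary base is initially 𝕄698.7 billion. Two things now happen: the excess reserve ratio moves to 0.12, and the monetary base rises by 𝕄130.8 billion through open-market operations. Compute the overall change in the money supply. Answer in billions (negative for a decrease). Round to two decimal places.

𝕄37.69 billion

Before: m₁ = (1 + 0.353) / (0.26 + 0.02 + 0.353) ≈ 2.137441, MB₁ = 698.7, so M₁ = 2.137441 × 698.7 ≈ 1493.43 billion.
After: m₂ = (1 + 0.353) / (0.26 + 0.12 + 0.353) ≈ 1.845839, MB₂ = 698.7 + 130.8 = 829.5, so M₂ = 1.845839 × 829.5 ≈ 1531.1235 billion.
ΔM = M₂ − M₁ = 1531.1235 − 1493.43 = 37.6935 billion.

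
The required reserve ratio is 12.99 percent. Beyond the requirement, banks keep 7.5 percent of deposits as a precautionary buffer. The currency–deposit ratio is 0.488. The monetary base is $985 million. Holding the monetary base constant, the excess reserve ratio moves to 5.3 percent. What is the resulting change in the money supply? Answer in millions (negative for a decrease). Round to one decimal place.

$69.4 million

Initially m₁ = (1 + 0.488) / (0.1299 + 0.075 + 0.488) ≈ 2.14750, so M₁ = 2.14750 × 985 = 2115.2875 million.
After the change m₂ = (1 + 0.488) / (0.1299 + 0.053 + 0.488) ≈ 2.21792, so M₂ = 2.21792 × 985 = 2184.6512 million.
ΔM = M₂ − M₁ = 2184.6512 − 2115.2875 = 69.3637 million.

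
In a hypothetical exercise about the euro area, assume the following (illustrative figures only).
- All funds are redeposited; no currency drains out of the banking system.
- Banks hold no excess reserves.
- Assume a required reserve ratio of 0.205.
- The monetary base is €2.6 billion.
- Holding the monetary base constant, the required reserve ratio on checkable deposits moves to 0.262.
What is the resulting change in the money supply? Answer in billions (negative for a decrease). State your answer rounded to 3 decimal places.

Initially m₁ = 1 / (0.205) ≈ 4.87805, so M₁ = 4.87805 × 2.6 ≈ 12.6829 billion.
After the change m₂ = 1 / (0.262) ≈ 3.81679, so M₂ = 3.81679 × 2.6 ≈ 9.9237 billion.
ΔM = M₂ − M₁ = 9.9237 − 12.6829 = -2.7592 billion.

-2.759 billion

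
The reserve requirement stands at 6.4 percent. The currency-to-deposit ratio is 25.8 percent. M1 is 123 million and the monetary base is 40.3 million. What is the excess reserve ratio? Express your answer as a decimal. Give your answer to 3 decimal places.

Using m = M/MB = 123/40.3 ≈ 3.052109. Since m = (1 + c)/(c + rr + e), the denominator satisfies c + rr + e = (1 + c)/m = (1 + 0.258) / 3.052109 ≈ 0.412174.
With c = 0.258 and rr = 0.064, the excess reserve ratio is 0.412174 − 0.258 − 0.064 = 0.090174.

0.090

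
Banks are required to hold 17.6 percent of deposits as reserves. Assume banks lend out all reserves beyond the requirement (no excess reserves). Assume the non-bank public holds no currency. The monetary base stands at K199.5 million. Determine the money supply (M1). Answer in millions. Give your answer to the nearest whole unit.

K1134 million

With no currency drain or excess reserves, the money multiplier is m = 1/rr = 1/0.176 ≈ 5.6818.
Money supply M = m × MB = 5.6818 × 199.5 = 1133.5191 million.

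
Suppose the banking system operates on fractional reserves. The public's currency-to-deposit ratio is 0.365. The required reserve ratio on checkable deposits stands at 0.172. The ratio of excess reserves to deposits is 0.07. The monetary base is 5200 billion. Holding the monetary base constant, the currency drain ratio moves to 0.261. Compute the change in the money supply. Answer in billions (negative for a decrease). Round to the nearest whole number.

Initially m₁ = (1 + 0.365) / (0.172 + 0.07 + 0.365) ≈ 2.24876, so M₁ = 2.24876 × 5200 = 11693.552 billion.
After the change m₂ = (1 + 0.261) / (0.172 + 0.07 + 0.261) ≈ 2.50696, so M₂ = 2.50696 × 5200 = 13036.192 billion.
ΔM = M₂ − M₁ = 13036.192 − 11693.552 = 1342.64 billion.

1343 billion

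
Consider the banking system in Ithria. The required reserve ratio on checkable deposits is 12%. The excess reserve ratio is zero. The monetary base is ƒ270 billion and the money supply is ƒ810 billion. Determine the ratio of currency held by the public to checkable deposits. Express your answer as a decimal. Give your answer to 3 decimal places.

0.320

Using m = M/MB = 810/270 = 3.000000. From m = (1 + c)/(c + rr + e), rearranging gives 1 + c = m·(c + rr + e), so c·(1 − m) = m·(rr + e) − 1.
Hence c = [m·(rr + e) − 1]/(1 − m) = [3.000000 × (0.12 + 0) − 1] / (1 − 3.000000) = 0.320000.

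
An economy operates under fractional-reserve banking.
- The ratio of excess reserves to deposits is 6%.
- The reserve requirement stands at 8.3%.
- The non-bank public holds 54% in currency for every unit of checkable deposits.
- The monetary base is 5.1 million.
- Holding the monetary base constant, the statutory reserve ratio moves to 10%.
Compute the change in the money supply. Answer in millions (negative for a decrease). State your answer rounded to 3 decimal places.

Initially m₁ = (1 + 0.54) / (0.083 + 0.06 + 0.54) ≈ 2.25476, so M₁ = 2.25476 × 5.1 ≈ 11.4993 million.
After the change m₂ = (1 + 0.54) / (0.1 + 0.06 + 0.54) = 2.2, so M₂ = 2.2 × 5.1 = 11.22 million.
ΔM = M₂ − M₁ = 11.22 − 11.4993 = -0.2793 million.

-0.279 million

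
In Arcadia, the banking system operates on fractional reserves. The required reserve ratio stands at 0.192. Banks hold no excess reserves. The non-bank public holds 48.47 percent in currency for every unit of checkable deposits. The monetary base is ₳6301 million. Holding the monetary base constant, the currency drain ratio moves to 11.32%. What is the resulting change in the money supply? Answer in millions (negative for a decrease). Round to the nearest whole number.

₳9158 million

Initially m₁ = (1 + 0.4847) / (0.192 + 0.4847) ≈ 2.19403, so M₁ = 2.19403 × 6301 ≈ 13824.583 million.
After the change m₂ = (1 + 0.1132) / (0.192 + 0.1132) ≈ 3.64744, so M₂ = 3.64744 × 6301 ≈ 22982.5194 million.
ΔM = M₂ − M₁ = 22982.5194 − 13824.583 = 9157.9364 million.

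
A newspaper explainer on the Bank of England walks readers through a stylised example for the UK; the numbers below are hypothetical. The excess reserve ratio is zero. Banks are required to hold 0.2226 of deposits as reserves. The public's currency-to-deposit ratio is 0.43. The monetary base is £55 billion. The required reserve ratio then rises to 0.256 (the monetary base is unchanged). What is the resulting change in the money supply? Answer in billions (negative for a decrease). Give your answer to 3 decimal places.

-5.868 billion

Initially m₁ = (1 + 0.43) / (0.2226 + 0.43) ≈ 2.191235, so M₁ = 2.191235 × 55 ≈ 120.5179 billion.
After the change m₂ = (1 + 0.43) / (0.256 + 0.43) ≈ 2.084548, so M₂ = 2.084548 × 55 ≈ 114.6501 billion.
ΔM = M₂ − M₁ = 114.6501 − 120.5179 = -5.8678 billion.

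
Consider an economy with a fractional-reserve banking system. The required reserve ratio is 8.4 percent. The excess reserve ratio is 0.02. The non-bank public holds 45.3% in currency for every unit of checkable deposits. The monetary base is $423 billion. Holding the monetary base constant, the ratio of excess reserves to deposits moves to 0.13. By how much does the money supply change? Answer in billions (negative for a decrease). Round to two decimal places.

Initially m₁ = (1 + 0.453) / (0.084 + 0.02 + 0.453) ≈ 2.608618, so M₁ = 2.608618 × 423 ≈ 1103.4454 billion.
After the change m₂ = (1 + 0.453) / (0.084 + 0.13 + 0.453) ≈ 2.178411, so M₂ = 2.178411 × 423 ≈ 921.4679 billion.
ΔM = M₂ − M₁ = 921.4679 − 1103.4454 = -181.9775 billion.

-181.98 billion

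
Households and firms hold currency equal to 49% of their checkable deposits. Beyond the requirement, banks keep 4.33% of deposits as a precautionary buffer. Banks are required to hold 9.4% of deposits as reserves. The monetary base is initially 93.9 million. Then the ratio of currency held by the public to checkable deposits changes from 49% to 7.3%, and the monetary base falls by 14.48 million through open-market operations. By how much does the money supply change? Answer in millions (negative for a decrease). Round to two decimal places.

Before: m₁ = (1 + 0.49) / (0.094 + 0.0433 + 0.49) ≈ 2.37526, MB₁ = 93.9, so M₁ = 2.37526 × 93.9 ≈ 223.0369 million.
After: m₂ = (1 + 0.073) / (0.094 + 0.0433 + 0.073) ≈ 5.10223, MB₂ = 93.9 − 14.48 = 79.42, so M₂ = 5.10223 × 79.42 ≈ 405.2191 million.
ΔM = M₂ − M₁ = 405.2191 − 223.0369 = 182.1822 million.

182.18 million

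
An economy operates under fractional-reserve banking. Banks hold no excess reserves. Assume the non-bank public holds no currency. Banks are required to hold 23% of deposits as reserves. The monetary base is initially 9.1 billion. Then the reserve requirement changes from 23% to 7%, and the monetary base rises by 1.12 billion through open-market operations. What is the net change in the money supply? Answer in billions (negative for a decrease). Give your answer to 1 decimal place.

106.4 billion

Before: m₁ = 1 / (0.23) ≈ 4.3478, MB₁ = 9.1, so M₁ = 4.3478 × 9.1 ≈ 39.565 billion.
After: m₂ = 1 / (0.07) ≈ 14.2857, MB₂ = 9.1 + 1.12 = 10.22, so M₂ = 14.2857 × 10.22 ≈ 145.9999 billion.
ΔM = M₂ − M₁ = 145.9999 − 39.565 = 106.4349 billion.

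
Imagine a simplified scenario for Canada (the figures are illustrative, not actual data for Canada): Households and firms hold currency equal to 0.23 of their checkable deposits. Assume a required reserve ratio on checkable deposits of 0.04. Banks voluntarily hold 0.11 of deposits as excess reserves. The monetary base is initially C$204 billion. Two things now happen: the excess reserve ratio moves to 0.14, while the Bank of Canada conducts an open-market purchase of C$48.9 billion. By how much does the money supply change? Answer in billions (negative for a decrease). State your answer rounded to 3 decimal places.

Before: m₁ = (1 + 0.23) / (0.04 + 0.11 + 0.23) ≈ 3.2368421, MB₁ = 204, so M₁ = 3.2368421 × 204 ≈ 660.3158 billion.
After: m₂ = (1 + 0.23) / (0.04 + 0.14 + 0.23) = 3, MB₂ = 204 + 48.9 = 252.9, so M₂ = 3 × 252.9 = 758.7 billion.
ΔM = M₂ − M₁ = 758.7 − 660.3158 = 98.3842 billion.

C$98.384 billion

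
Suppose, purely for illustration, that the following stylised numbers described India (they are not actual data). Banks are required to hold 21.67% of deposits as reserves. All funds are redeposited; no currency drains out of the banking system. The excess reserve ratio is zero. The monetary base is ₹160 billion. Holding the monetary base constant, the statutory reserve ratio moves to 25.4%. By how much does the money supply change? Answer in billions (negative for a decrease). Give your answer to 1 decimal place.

Initially m₁ = 1 / (0.2167) ≈ 4.61467, so M₁ = 4.61467 × 160 = 738.3472 billion.
After the change m₂ = 1 / (0.254) ≈ 3.93701, so M₂ = 3.93701 × 160 = 629.9216 billion.
ΔM = M₂ − M₁ = 629.9216 − 738.3472 = -108.4256 billion.

-108.4 billion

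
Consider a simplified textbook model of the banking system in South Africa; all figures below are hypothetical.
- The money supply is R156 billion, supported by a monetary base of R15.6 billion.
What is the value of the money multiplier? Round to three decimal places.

10.000

The money multiplier is m = M / MB = 156 / 15.6 = 10.00000.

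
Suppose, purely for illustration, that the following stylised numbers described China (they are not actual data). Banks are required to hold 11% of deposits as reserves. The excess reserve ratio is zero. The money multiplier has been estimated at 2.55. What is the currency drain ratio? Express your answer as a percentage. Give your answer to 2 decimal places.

Using m = 2.55. From m = (1 + c)/(c + rr + e), rearranging gives 1 + c = m·(c + rr + e), so c·(1 − m) = m·(rr + e) − 1.
Hence c = [m·(rr + e) − 1]/(1 − m) = [2.55 × (0.11 + 0) − 1] / (1 − 2.55) ≈ 0.464194.

46.42%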